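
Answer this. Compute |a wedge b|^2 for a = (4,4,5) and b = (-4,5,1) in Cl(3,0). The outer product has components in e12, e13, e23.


a wedge b = (a1*b2 - a2*b1)*e12 + (a1*b3 - a3*b1)*e13 + (a2*b3 - a3*b2)*e23
e12 coeff: 4*5 - 4*(-4) = 20 - (-16) = 36
e13 coeff: 4*1 - 5*(-4) = 4 - (-20) = 24
e23 coeff: 4*1 - 5*5 = 4 - 25 = -21
|a wedge b|^2 = 36^2 + 24^2 + (-21)^2
= 1296 + 576 + 441
= 2313


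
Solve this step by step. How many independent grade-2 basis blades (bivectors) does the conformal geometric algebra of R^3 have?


The conformal model of R^3 uses Cl(4,1) with m = 3 + 2 = 5 generators.
Number of grade-2 blades = C(m, 2) = C(5, 2)
= 5*4/2 = 10


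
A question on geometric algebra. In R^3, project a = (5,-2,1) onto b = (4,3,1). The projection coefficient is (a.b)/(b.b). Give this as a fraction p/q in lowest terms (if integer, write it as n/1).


Projection coefficient = (a . b) / (b . b)
a . b = 5*4 + (-2)*3 + 1*1
= 20 + (-6) + 1 = 15
b . b = 4^2 + 3^2 + 1^2
= 16 + 9 + 1 = 26
Coefficient = 15/26
In lowest terms: 15/26


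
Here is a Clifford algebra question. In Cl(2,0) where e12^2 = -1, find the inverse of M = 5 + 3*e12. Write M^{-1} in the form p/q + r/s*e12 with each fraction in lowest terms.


M = 5 + 3*e12, where e12^2 = -1.
Since M commutes with its reverse ~M = a - b*e12, M * ~M = a^2 - b^2*e12^2 = a^2 + b^2.
So M^{-1} = ~M / (a^2 + b^2) = (a - b*e12)/(a^2 + b^2).
a^2 + b^2 = 25 + 9 = 34
Scalar part = 5/34 = 5/34
Bivector coeff = -3/34 = -3/34
M^{-1} = 5/34 - 3/34*e12


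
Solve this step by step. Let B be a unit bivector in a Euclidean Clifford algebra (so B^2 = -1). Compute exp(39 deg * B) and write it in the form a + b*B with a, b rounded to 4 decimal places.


For a unit bivector B with B^2 = -1, the exponential series gives
e^(theta*B) = cos(theta) + sin(theta)*B (the GA analogue of Euler's formula).
theta = 39 degrees = 0.680678 rad
cos(39 deg) = 0.7771
sin(39 deg) = 0.6293
exp(theta*B) = 0.7771 + 0.6293*B


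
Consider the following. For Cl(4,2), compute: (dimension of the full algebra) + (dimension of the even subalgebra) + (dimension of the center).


n = 4 + 2 = 6
Total dim = 2^6 = 64
Even subalgebra dim = 2^5 = 32
n is even, so center dim = 1
Sum = 64 + 32 + 1 = 97


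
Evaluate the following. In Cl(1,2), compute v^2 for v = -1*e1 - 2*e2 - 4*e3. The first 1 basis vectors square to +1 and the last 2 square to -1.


v^2 = sum of c_i^2 * e_i^2
Positive signature terms (e_i^2 = +1): (-1)^2 = 1
Negative signature terms (e_j^2 = -1): (-2)^2 + (-4)^2 = 20
v^2 = 1 - 20 = -19


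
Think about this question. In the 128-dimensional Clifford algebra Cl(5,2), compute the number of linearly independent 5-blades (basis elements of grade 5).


Number of grade-k basis blades in Cl(p,q) with n = p + q is C(n, k).
n = 5 + 2 = 7
C(7, 5) = 7! / (5! * 2!)
= 5040 / (120 * 2)
= 21


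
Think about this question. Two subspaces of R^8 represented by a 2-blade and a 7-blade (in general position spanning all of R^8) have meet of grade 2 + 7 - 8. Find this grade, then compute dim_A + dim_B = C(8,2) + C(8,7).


Meet grade = grade(A) + grade(B) - n
= 2 + 7 - 8 = 1
C(8,2) = 28
C(8,7) = 8
dim_A + dim_B = 28 + 8 = 36


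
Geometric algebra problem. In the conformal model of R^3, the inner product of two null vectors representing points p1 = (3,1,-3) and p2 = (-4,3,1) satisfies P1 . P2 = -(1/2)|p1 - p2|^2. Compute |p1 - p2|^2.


p1 - p2 = (7, -2, -4)
|p1 - p2|^2 = 7^2 + (-2)^2 + (-4)^2
= 49 + 4 + 16
= 69


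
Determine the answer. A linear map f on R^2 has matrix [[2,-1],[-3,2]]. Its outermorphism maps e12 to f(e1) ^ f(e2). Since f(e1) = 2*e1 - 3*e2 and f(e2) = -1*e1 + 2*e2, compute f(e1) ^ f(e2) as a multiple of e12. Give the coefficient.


The outermorphism of a linear map f sends e1^e2 to f(e1)^f(e2).
f(e1) = 2*e1 - 3*e2
f(e2) = -1*e1 + 2*e2
f(e1) ^ f(e2) = (2*e1 - 3*e2) ^ (-1*e1 + 2*e2)
= 2*2*e12 + (-3)*(-1)*e21
= (4 - 3)*e12
= 1*e12
Coefficient = 1


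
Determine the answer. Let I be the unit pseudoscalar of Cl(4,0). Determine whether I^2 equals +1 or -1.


The pseudoscalar I = e1...e_n (product of all n generators) of Cl(p,q) satisfies I^2 = (-1)^(q + n(n-1)/2).
p = 4, q = 0, n = p + q = 4
n(n-1)/2 = 4 * 3 / 2 = 6
Exponent = q + n(n-1)/2 = 0 + 6 = 6
I^2 = (-1)^6 = +1


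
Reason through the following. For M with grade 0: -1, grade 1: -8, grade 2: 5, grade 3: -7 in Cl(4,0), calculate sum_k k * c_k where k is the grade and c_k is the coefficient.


Grade-weighted sum = sum of grade_k * coefficient_k
0*(-1) = 0
1*(-8) = -8
2*5 = 10
3*(-7) = -21
Total = 0 + (-8) + 10 + (-21) = -19


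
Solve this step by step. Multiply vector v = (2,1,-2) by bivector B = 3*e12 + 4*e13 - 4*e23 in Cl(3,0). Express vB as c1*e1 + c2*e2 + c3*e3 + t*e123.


vB has grade-1 (vector) and grade-3 (trivector) parts: vB = (v _| B) + (v ^ B).
Vector part <vB>_1:
  e1: -v2*b12 - v3*b13 = -(1)*(3) - (-2)*(4) = 5
  e2: v1*b12 - v3*b23 = (2)*(3) - (-2)*(-4) = -2
  e3: v1*b13 + v2*b23 = (2)*(4) + (1)*(-4) = 4
Trivector part <vB>_3:
  e123: v1*b23 - v2*b13 + v3*b12 = (2)*(-4) - (1)*(4) + (-2)*(3) = -18
vB = 5*e1 - 2*e2 + 4*e3 - 18*e123


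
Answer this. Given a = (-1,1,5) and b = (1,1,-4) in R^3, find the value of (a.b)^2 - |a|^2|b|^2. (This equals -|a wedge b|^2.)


a . b = (-1)*1 + 1*1 + 5*(-4)
= -1 + 1 + (-20) = -20
|a|^2 = (-1)^2 + 1^2 + 5^2 = 27
|b|^2 = 1^2 + 1^2 + (-4)^2 = 18
(a.b)^2 = (-20)^2 = 400
|a|^2 * |b|^2 = 27 * 18 = 486
Result = 400 - 486 = -86


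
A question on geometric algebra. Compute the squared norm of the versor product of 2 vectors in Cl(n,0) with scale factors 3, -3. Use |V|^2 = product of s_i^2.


Each vector v_i has |v_i|^2 = s_i^2
Squared scales: 3^2 = 9, (-3)^2 = 9
|V|^2 = 9 * 9
= 81


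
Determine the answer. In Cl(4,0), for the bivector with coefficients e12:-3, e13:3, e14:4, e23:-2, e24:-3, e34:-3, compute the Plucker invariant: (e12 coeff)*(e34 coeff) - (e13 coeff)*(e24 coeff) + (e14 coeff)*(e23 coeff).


Plucker relation: af - be + cd
a*f = (-3)*(-3) = 9
b*e = 3*(-3) = -9
c*d = 4*(-2) = -8
af - be + cd = 9 - (-9) + (-8)
= 10


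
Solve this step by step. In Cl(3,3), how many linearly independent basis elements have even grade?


Even subalgebra dimension = 2^(n-1)
n = 3 + 3 = 6
2^(6 - 1) = 2^5 = 32
Verification: sum of C(6,k) for even k = 1 + 15 + 15 + 1 = 32
Result = 32


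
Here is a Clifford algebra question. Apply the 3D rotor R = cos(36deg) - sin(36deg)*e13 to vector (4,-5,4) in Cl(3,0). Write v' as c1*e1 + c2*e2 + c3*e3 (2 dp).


Rotor R = cos(36deg) - sin(36deg)*e13
Rotation angle theta = 2 * 36 = 72 degrees in the e13 plane (e1 -> e3).
The component perpendicular to the plane (e2) is invariant: v'_2 = v2 = -5.00
cos(72deg) = 0.3090, sin(72deg) = 0.9511
v'_1 = v1*cos(theta) - v3*sin(theta) = 4*0.3090 - 4*0.9511 = -2.57
v'_3 = v1*sin(theta) + v3*cos(theta) = 4*0.9511 + 4*0.3090 = 5.04
v' = -2.57*e1 - 5.00*e2 + 5.04*e3


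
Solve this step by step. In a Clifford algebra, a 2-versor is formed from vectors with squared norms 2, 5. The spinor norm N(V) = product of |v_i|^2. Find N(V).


Spinor norm N(V) = |v1|^2 * |v2|^2 * ... * |v2|^2
= 2 * 5
Running product: 2, 10
N(V) = 10


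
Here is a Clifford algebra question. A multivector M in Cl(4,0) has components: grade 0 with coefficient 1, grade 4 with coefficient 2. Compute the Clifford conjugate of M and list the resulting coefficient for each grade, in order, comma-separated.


Clifford conjugate sign for grade k: (-1)^(k(k+1)/2)
Grade 0: (-1)^(0*1/2) = (-1)^0 = 1, coeff 1 -> 1
Grade 4: (-1)^(4*5/2) = (-1)^10 = 1, coeff 2 -> 2
Conjugated coefficients: 1, 2


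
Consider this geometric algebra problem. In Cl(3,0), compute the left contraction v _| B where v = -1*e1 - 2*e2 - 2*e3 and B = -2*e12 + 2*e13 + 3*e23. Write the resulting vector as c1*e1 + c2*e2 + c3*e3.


Left contraction v _| B = <vB>_1 (grade-1 part of the geometric product vB).
Using e1_|e12 = e2, e2_|e12 = -e1, e1_|e13 = e3, e3_|e13 = -e1, e2_|e23 = e3, e3_|e23 = -e2:
e1 coeff: -v2*b12 - v3*b13 = -(-2)*(-2) - (-2)*(2) = 0
e2 coeff: v1*b12 - v3*b23 = (-1)*(-2) - (-2)*(3) = 8
e3 coeff: v1*b13 + v2*b23 = (-1)*(2) + (-2)*(3) = -8
v _| B = 0*e1 + 8*e2 - 8*e3


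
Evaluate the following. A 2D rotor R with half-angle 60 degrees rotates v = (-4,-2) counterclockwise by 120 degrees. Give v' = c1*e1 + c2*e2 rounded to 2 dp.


Rotor R = cos(60deg) - sin(60deg)*e12
Rotation angle theta = 2 * 60 = 120 degrees
v' = R*v*~R rotates v by theta.
cos(120deg) = -0.5000, sin(120deg) = 0.8660
v'_1 = -4*cos(120deg) - (-2)*sin(120deg)
= -4*(-0.5000) - (-2)*0.8660
= 3.73
v'_2 = -4*sin(120deg) + (-2)*cos(120deg)
= -4*0.8660 + (-2)*(-0.5000)
= -2.46
v' = 3.73*e1 - 2.46*e2


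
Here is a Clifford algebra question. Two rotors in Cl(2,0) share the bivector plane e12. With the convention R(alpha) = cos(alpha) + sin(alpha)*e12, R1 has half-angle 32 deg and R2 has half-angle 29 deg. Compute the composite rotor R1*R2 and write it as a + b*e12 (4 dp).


Same-plane rotors commute and their half-angles add:
R1*R2 = cos(a1 + a2) + sin(a1 + a2)*e12.
a1 + a2 = 32 + 29 = 61 deg
cos(61 deg) = 0.4848
sin(61 deg) = 0.8746
R1*R2 = 0.4848 + 0.8746*e12


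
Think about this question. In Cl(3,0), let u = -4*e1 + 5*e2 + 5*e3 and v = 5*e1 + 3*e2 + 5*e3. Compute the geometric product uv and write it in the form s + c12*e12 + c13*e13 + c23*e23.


In Cl(3,0): e_i^2 = 1, e_ie_j = -e_je_i for i != j.
Scalar part = u . v = (-4)*5 + 5*3 + 5*5
= -20 + 15 + 25 = 20
e12 coeff = (-4)*3 - 5*5 = -12 - 25 = -37
e13 coeff = (-4)*5 - 5*5 = -20 - 25 = -45
e23 coeff = 5*5 - 5*3 = 25 - 15 = 10
uv = 20 - 37*e12 - 45*e13 + 10*e23


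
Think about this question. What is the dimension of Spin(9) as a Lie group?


Spin(n) double-covers SO(n); both have Lie algebra so(n) of dimension n(n-1)/2.
n = 9
n(n-1) = 9 * 8 = 72
dim Spin(9) = 72/2 = 36


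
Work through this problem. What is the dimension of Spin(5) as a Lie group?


Spin(n) double-covers SO(n); both have Lie algebra so(n) of dimension n(n-1)/2.
n = 5
n(n-1) = 5 * 4 = 20
dim Spin(5) = 20/2 = 10


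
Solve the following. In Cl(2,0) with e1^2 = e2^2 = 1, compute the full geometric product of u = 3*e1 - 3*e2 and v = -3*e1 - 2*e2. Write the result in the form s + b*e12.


Expand: (3*e1 - 3*e2)(-3*e1 - 2*e2)
= 3*(-3)*e1e1 + 3*(-2)*e1e2 + (-3)*(-3)*e2e1 + (-3)*(-2)*e2e2
Using e1^2 = e2^2 = 1, e2e1 = -e1e2:
Scalar part s = 3*(-3) + (-3)*(-2) = -9 + 6 = -3
Bivector part b = 3*(-2) - (-3)*(-3) = -6 - 9 = -15
uv = -3 - 15*e12


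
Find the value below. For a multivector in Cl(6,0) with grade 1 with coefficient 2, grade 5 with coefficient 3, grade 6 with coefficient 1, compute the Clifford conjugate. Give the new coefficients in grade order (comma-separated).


Clifford conjugate sign for grade k: (-1)^(k(k+1)/2)
Grade 1: (-1)^(1*2/2) = (-1)^1 = -1, coeff 2 -> -2
Grade 5: (-1)^(5*6/2) = (-1)^15 = -1, coeff 3 -> -3
Grade 6: (-1)^(6*7/2) = (-1)^21 = -1, coeff 1 -> -1
Conjugated coefficients: -2, -3, -1


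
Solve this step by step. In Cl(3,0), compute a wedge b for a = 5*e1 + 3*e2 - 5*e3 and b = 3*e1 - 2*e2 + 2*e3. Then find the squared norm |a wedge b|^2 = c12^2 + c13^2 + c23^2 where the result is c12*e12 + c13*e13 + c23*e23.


a wedge b = (a1*b2 - a2*b1)*e12 + (a1*b3 - a3*b1)*e13 + (a2*b3 - a3*b2)*e23
e12 coeff: 5*(-2) - 3*3 = -10 - 9 = -19
e13 coeff: 5*2 - (-5)*3 = 10 - (-15) = 25
e23 coeff: 3*2 - (-5)*(-2) = 6 - 10 = -4
|a wedge b|^2 = (-19)^2 + 25^2 + (-4)^2
= 361 + 625 + 16
= 1002


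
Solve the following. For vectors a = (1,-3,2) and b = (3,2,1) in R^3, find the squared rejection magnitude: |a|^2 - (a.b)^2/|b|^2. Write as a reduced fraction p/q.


|a|^2 = 1^2 + (-3)^2 + 2^2 = 14
|b|^2 = 3^2 + 2^2 + 1^2 = 14
a . b = 1*3 + (-3)*2 + 2*1 = -1
(a.b)^2 = (-1)^2 = 1
|rej|^2 = 14 - 1/14
= (196 - 1)/14
= 195/14
In lowest terms: 195/14


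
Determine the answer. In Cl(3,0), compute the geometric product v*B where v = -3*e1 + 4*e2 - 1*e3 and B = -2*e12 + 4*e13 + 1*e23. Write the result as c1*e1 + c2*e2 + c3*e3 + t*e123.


vB has grade-1 (vector) and grade-3 (trivector) parts: vB = (v _| B) + (v ^ B).
Vector part <vB>_1:
  e1: -v2*b12 - v3*b13 = -(4)*(-2) - (-1)*(4) = 12
  e2: v1*b12 - v3*b23 = (-3)*(-2) - (-1)*(1) = 7
  e3: v1*b13 + v2*b23 = (-3)*(4) + (4)*(1) = -8
Trivector part <vB>_3:
  e123: v1*b23 - v2*b13 + v3*b12 = (-3)*(1) - (4)*(4) + (-1)*(-2) = -17
vB = 12*e1 + 7*e2 - 8*e3 - 17*e123


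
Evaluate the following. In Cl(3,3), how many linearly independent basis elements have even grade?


Even subalgebra dimension = 2^(n-1)
n = 3 + 3 = 6
2^(6 - 1) = 2^5 = 32
Verification: sum of C(6,k) for even k = 1 + 15 + 15 + 1 = 32
Result = 32


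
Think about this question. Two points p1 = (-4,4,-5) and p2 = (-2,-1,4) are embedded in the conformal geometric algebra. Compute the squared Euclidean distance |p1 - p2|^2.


p1 - p2 = (-2, 5, -9)
|p1 - p2|^2 = (-2)^2 + 5^2 + (-9)^2
= 4 + 25 + 81
= 110


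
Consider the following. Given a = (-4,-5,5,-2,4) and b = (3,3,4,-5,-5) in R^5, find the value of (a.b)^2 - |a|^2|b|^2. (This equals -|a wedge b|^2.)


a . b = (-4)*3 + (-5)*3 + 5*4 + (-2)*(-5) + 4*(-5)
= -12 + (-15) + 20 + 10 + (-20) = -17
|a|^2 = (-4)^2 + (-5)^2 + 5^2 + (-2)^2 + 4^2 = 86
|b|^2 = 3^2 + 3^2 + 4^2 + (-5)^2 + (-5)^2 = 84
(a.b)^2 = (-17)^2 = 289
|a|^2 * |b|^2 = 86 * 84 = 7224
Result = 289 - 7224 = -6935


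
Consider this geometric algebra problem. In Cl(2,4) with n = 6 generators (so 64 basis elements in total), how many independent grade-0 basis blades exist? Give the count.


Number of grade-k basis blades in Cl(p,q) with n = p + q is C(n, k).
n = 2 + 4 = 6
C(6, 0) = 6! / (0! * 6!)
= 720 / (1 * 720)
= 1


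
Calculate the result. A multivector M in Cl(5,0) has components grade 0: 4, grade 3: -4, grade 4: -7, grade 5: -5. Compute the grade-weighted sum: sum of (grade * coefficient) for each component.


Grade-weighted sum = sum of grade_k * coefficient_k
0*4 = 0
3*(-4) = -12
4*(-7) = -28
5*(-5) = -25
Total = 0 + (-12) + (-28) + (-25) = -65


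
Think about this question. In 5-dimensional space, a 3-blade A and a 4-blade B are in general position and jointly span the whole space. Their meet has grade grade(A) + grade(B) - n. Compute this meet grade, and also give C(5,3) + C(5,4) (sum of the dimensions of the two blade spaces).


Meet grade = grade(A) + grade(B) - n
= 3 + 4 - 5 = 2
C(5,3) = 10
C(5,4) = 5
dim_A + dim_B = 10 + 5 = 15


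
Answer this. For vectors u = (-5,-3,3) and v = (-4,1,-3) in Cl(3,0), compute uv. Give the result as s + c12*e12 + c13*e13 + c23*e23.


In Cl(3,0): e_i^2 = 1, e_ie_j = -e_je_i for i != j.
Scalar part = u . v = (-5)*(-4) + (-3)*1 + 3*(-3)
= 20 + (-3) + (-9) = 8
e12 coeff = (-5)*1 - (-3)*(-4) = -5 - 12 = -17
e13 coeff = (-5)*(-3) - 3*(-4) = 15 - (-12) = 27
e23 coeff = (-3)*(-3) - 3*1 = 9 - 3 = 6
uv = 8 - 17*e12 + 27*e13 + 6*e23


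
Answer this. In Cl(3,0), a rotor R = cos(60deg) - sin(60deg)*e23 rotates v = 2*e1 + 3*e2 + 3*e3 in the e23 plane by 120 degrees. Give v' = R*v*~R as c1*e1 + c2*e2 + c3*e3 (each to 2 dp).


Rotor R = cos(60deg) - sin(60deg)*e23
Rotation angle theta = 2 * 60 = 120 degrees in the e23 plane (e2 -> e3).
The component perpendicular to the plane (e1) is invariant: v'_1 = v1 = 2.00
cos(120deg) = -0.5000, sin(120deg) = 0.8660
v'_2 = v2*cos(theta) - v3*sin(theta) = 3*(-0.5000) - 3*0.8660 = -4.10
v'_3 = v2*sin(theta) + v3*cos(theta) = 3*0.8660 + 3*(-0.5000) = 1.10
v' = 2.00*e1 - 4.10*e2 + 1.10*e3


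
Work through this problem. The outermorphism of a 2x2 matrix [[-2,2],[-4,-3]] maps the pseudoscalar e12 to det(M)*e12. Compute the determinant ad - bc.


The outermorphism of a linear map f sends e1^e2 to f(e1)^f(e2).
f(e1) = -2*e1 - 4*e2
f(e2) = 2*e1 - 3*e2
f(e1) ^ f(e2) = (-2*e1 - 4*e2) ^ (2*e1 - 3*e2)
= (-2)*(-3)*e12 + (-4)*2*e21
= (6 - (-8))*e12
= 14*e12
Coefficient = 14


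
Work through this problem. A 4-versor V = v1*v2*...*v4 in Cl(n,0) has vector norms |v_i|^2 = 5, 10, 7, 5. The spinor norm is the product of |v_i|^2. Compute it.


Spinor norm N(V) = |v1|^2 * |v2|^2 * ... * |v4|^2
= 5 * 10 * 7 * 5
Running product: 5, 50, 350, 1750
N(V) = 1750


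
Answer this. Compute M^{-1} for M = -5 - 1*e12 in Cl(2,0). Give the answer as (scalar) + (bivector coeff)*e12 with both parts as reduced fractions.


M = -5 - 1*e12, where e12^2 = -1.
Since M commutes with its reverse ~M = a - b*e12, M * ~M = a^2 - b^2*e12^2 = a^2 + b^2.
So M^{-1} = ~M / (a^2 + b^2) = (a - b*e12)/(a^2 + b^2).
a^2 + b^2 = 25 + 1 = 26
Scalar part = -5/26 = -5/26
Bivector coeff = 1/26 = 1/26
M^{-1} = -5/26 + 1/26*e12


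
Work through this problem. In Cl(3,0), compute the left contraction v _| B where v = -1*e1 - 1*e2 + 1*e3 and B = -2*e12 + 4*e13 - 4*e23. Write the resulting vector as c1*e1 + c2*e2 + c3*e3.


Left contraction v _| B = <vB>_1 (grade-1 part of the geometric product vB).
Using e1_|e12 = e2, e2_|e12 = -e1, e1_|e13 = e3, e3_|e13 = -e1, e2_|e23 = e3, e3_|e23 = -e2:
e1 coeff: -v2*b12 - v3*b13 = -(-1)*(-2) - (1)*(4) = -6
e2 coeff: v1*b12 - v3*b23 = (-1)*(-2) - (1)*(-4) = 6
e3 coeff: v1*b13 + v2*b23 = (-1)*(4) + (-1)*(-4) = 0
v _| B = -6*e1 + 6*e2 + 0*e3


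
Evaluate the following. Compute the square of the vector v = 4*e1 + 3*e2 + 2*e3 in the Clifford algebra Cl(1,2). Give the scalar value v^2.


v^2 = sum of c_i^2 * e_i^2
Positive signature terms (e_i^2 = +1): 4^2 = 16
Negative signature terms (e_j^2 = -1): 3^2 + 2^2 = 13
v^2 = 16 - 13 = 3


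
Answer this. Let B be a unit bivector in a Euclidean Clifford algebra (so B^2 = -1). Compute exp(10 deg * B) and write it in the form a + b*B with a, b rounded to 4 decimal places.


For a unit bivector B with B^2 = -1, the exponential series gives
e^(theta*B) = cos(theta) + sin(theta)*B (the GA analogue of Euler's formula).
theta = 10 degrees = 0.174533 rad
cos(10 deg) = 0.9848
sin(10 deg) = 0.1736
exp(theta*B) = 0.9848 + 0.1736*B


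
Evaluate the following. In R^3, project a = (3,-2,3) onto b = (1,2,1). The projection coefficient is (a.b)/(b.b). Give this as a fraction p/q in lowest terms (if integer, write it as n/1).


Projection coefficient = (a . b) / (b . b)
a . b = 3*1 + (-2)*2 + 3*1
= 3 + (-4) + 3 = 2
b . b = 1^2 + 2^2 + 1^2
= 1 + 4 + 1 = 6
Coefficient = 2/6
In lowest terms: 1/3


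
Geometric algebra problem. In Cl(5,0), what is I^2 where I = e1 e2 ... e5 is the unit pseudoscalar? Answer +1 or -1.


The pseudoscalar I = e1...e_n (product of all n generators) of Cl(p,q) satisfies I^2 = (-1)^(q + n(n-1)/2).
p = 5, q = 0, n = p + q = 5
n(n-1)/2 = 5 * 4 / 2 = 10
Exponent = q + n(n-1)/2 = 0 + 10 = 10
I^2 = (-1)^10 = +1


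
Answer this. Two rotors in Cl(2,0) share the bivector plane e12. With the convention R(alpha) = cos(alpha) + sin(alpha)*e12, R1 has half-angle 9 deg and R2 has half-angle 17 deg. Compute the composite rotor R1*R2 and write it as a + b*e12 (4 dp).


Same-plane rotors commute and their half-angles add:
R1*R2 = cos(a1 + a2) + sin(a1 + a2)*e12.
a1 + a2 = 9 + 17 = 26 deg
cos(26 deg) = 0.8988
sin(26 deg) = 0.4384
R1*R2 = 0.8988 + 0.4384*e12


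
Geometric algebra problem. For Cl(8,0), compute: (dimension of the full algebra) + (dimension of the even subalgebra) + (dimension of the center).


n = 8 + 0 = 8
Total dim = 2^8 = 256
Even subalgebra dim = 2^7 = 128
n is even, so center dim = 1
Sum = 256 + 128 + 1 = 385


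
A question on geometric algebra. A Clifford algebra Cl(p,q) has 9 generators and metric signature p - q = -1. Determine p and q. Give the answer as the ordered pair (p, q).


We need p + q = 9 and p - q = -1.
Adding: 2p = 9 + (-1) = 8, so p = 4.
Then q = 9 - 4 = 5.
(p, q) = (4, 5)


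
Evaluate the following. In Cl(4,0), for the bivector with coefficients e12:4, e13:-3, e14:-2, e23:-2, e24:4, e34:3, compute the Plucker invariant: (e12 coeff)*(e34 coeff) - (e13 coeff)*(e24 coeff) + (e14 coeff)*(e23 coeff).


Plucker relation: af - be + cd
a*f = 4*3 = 12
b*e = (-3)*4 = -12
c*d = (-2)*(-2) = 4
af - be + cd = 12 - (-12) + 4
= 28


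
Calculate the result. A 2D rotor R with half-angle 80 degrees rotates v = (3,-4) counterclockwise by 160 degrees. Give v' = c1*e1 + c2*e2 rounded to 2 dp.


Rotor R = cos(80deg) - sin(80deg)*e12
Rotation angle theta = 2 * 80 = 160 degrees
v' = R*v*~R rotates v by theta.
cos(160deg) = -0.9397, sin(160deg) = 0.3420
v'_1 = 3*cos(160deg) - (-4)*sin(160deg)
= 3*(-0.9397) - (-4)*0.3420
= -1.45
v'_2 = 3*sin(160deg) + (-4)*cos(160deg)
= 3*0.3420 + (-4)*(-0.9397)
= 4.78
v' = -1.45*e1 + 4.78*e2


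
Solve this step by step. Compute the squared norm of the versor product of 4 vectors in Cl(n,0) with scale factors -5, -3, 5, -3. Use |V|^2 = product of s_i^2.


Each vector v_i has |v_i|^2 = s_i^2
Squared scales: (-5)^2 = 25, (-3)^2 = 9, 5^2 = 25, (-3)^2 = 9
|V|^2 = 25 * 9 * 25 * 9
= 50625


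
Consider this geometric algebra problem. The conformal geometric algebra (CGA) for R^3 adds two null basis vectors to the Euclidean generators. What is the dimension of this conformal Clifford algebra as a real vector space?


The conformal model of R^3 uses Cl(4,1): the 3 Euclidean generators plus two extra orthogonal generators e+ (e+^2 = +1) and e- (e-^2 = -1), from which the null vectors e0, einf are built.
Number of generators m = 3 + 2 = 5.
dim Cl(p,q) = 2^m = 2^5 = 32


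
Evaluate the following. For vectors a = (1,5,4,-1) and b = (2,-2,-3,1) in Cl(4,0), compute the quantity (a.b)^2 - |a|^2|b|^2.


a . b = 1*2 + 5*(-2) + 4*(-3) + (-1)*1
= 2 + (-10) + (-12) + (-1) = -21
|a|^2 = 1^2 + 5^2 + 4^2 + (-1)^2 = 43
|b|^2 = 2^2 + (-2)^2 + (-3)^2 + 1^2 = 18
(a.b)^2 = (-21)^2 = 441
|a|^2 * |b|^2 = 43 * 18 = 774
Result = 441 - 774 = -333


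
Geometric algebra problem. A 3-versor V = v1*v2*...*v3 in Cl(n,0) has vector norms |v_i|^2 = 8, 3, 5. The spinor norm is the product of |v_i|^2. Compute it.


Spinor norm N(V) = |v1|^2 * |v2|^2 * ... * |v3|^2
= 8 * 3 * 5
Running product: 8, 24, 120
N(V) = 120


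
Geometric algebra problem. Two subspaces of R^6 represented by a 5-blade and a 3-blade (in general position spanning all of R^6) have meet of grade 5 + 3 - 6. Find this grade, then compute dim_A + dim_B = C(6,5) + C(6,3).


Meet grade = grade(A) + grade(B) - n
= 5 + 3 - 6 = 2
C(6,5) = 6
C(6,3) = 20
dim_A + dim_B = 6 + 20 = 26


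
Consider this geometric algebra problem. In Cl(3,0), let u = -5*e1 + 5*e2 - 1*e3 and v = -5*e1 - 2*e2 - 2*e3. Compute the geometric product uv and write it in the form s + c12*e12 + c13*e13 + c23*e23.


In Cl(3,0): e_i^2 = 1, e_ie_j = -e_je_i for i != j.
Scalar part = u . v = (-5)*(-5) + 5*(-2) + (-1)*(-2)
= 25 + (-10) + 2 = 17
e12 coeff = (-5)*(-2) - 5*(-5) = 10 - (-25) = 35
e13 coeff = (-5)*(-2) - (-1)*(-5) = 10 - 5 = 5
e23 coeff = 5*(-2) - (-1)*(-2) = -10 - 2 = -12
uv = 17 + 35*e12 + 5*e13 - 12*e23


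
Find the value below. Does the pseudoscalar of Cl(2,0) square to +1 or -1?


The pseudoscalar I = e1...e_n (product of all n generators) of Cl(p,q) satisfies I^2 = (-1)^(q + n(n-1)/2).
p = 2, q = 0, n = p + q = 2
n(n-1)/2 = 2 * 1 / 2 = 1
Exponent = q + n(n-1)/2 = 0 + 1 = 1
I^2 = (-1)^1 = -1


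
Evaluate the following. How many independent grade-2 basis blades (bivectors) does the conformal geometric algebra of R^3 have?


The conformal model of R^3 uses Cl(4,1) with m = 3 + 2 = 5 generators.
Number of grade-2 blades = C(m, 2) = C(5, 2)
= 5*4/2 = 10


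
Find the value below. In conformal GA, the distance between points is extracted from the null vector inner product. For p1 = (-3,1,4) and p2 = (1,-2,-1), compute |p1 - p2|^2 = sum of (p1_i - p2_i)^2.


p1 - p2 = (-4, 3, 5)
|p1 - p2|^2 = (-4)^2 + 3^2 + 5^2
= 16 + 9 + 25
= 50


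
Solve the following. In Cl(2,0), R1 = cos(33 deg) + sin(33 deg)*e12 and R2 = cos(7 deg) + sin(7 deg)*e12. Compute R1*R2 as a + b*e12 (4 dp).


Same-plane rotors commute and their half-angles add:
R1*R2 = cos(a1 + a2) + sin(a1 + a2)*e12.
a1 + a2 = 33 + 7 = 40 deg
cos(40 deg) = 0.7660
sin(40 deg) = 0.6428
R1*R2 = 0.7660 + 0.6428*e12


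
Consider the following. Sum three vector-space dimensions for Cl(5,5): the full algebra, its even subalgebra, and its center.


n = 5 + 5 = 10
Total dim = 2^10 = 1024
Even subalgebra dim = 2^9 = 512
n is even, so center dim = 1
Sum = 1024 + 512 + 1 = 1537


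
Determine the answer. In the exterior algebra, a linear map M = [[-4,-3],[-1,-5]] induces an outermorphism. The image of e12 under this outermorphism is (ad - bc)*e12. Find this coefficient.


The outermorphism of a linear map f sends e1^e2 to f(e1)^f(e2).
f(e1) = -4*e1 - 1*e2
f(e2) = -3*e1 - 5*e2
f(e1) ^ f(e2) = (-4*e1 - 1*e2) ^ (-3*e1 - 5*e2)
= (-4)*(-5)*e12 + (-1)*(-3)*e21
= (20 - 3)*e12
= 17*e12
Coefficient = 17


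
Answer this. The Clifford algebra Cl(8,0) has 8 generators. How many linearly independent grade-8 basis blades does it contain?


Number of grade-k basis blades in Cl(p,q) with n = p + q is C(n, k).
n = 8 + 0 = 8
C(8, 8) = 8! / (8! * 0!)
= 40320 / (40320 * 1)
= 1


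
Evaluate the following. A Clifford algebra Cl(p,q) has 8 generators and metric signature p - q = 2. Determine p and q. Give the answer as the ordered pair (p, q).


We need p + q = 8 and p - q = 2.
Adding: 2p = 8 + 2 = 10, so p = 5.
Then q = 8 - 5 = 3.
(p, q) = (5, 3)


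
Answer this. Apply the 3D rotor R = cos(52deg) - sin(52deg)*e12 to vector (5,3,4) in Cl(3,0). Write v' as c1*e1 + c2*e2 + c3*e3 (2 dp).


Rotor R = cos(52deg) - sin(52deg)*e12
Rotation angle theta = 2 * 52 = 104 degrees in the e12 plane (e1 -> e2).
The component perpendicular to the plane (e3) is invariant: v'_3 = v3 = 4.00
cos(104deg) = -0.2419, sin(104deg) = 0.9703
v'_1 = v1*cos(theta) - v2*sin(theta) = 5*(-0.2419) - 3*0.9703 = -4.12
v'_2 = v1*sin(theta) + v2*cos(theta) = 5*0.9703 + 3*(-0.2419) = 4.13
v' = -4.12*e1 + 4.13*e2 + 4.00*e3


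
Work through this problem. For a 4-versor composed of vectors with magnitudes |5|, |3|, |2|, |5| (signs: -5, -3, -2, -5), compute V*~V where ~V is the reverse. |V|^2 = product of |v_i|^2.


Each vector v_i has |v_i|^2 = s_i^2
Squared scales: (-5)^2 = 25, (-3)^2 = 9, (-2)^2 = 4, (-5)^2 = 25
|V|^2 = 25 * 9 * 4 * 25
= 22500


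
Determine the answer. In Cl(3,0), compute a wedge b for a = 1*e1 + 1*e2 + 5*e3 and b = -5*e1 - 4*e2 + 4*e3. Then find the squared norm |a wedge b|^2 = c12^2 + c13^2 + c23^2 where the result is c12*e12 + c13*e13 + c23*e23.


a wedge b = (a1*b2 - a2*b1)*e12 + (a1*b3 - a3*b1)*e13 + (a2*b3 - a3*b2)*e23
e12 coeff: 1*(-4) - 1*(-5) = -4 - (-5) = 1
e13 coeff: 1*4 - 5*(-5) = 4 - (-25) = 29
e23 coeff: 1*4 - 5*(-4) = 4 - (-20) = 24
|a wedge b|^2 = 1^2 + 29^2 + 24^2
= 1 + 841 + 576
= 1418


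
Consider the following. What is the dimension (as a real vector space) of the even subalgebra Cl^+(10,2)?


Even subalgebra dimension = 2^(n-1)
n = 10 + 2 = 12
2^(12 - 1) = 2^11 = 2048
Verification: sum of C(12,k) for even k = 1 + 66 + 495 + 924 + 495 + 66 + 1 = 2048
Result = 2048


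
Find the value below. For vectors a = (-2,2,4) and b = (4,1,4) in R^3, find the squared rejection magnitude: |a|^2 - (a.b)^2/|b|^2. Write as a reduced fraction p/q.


|a|^2 = (-2)^2 + 2^2 + 4^2 = 24
|b|^2 = 4^2 + 1^2 + 4^2 = 33
a . b = (-2)*4 + 2*1 + 4*4 = 10
(a.b)^2 = 10^2 = 100
|rej|^2 = 24 - 100/33
= (792 - 100)/33
= 692/33
In lowest terms: 692/33


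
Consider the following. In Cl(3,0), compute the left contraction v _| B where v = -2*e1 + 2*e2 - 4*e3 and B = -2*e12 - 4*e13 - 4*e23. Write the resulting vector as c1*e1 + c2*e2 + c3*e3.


Left contraction v _| B = <vB>_1 (grade-1 part of the geometric product vB).
Using e1_|e12 = e2, e2_|e12 = -e1, e1_|e13 = e3, e3_|e13 = -e1, e2_|e23 = e3, e3_|e23 = -e2:
e1 coeff: -v2*b12 - v3*b13 = -(2)*(-2) - (-4)*(-4) = -12
e2 coeff: v1*b12 - v3*b23 = (-2)*(-2) - (-4)*(-4) = -12
e3 coeff: v1*b13 + v2*b23 = (-2)*(-4) + (2)*(-4) = 0
v _| B = -12*e1 - 12*e2 + 0*e3


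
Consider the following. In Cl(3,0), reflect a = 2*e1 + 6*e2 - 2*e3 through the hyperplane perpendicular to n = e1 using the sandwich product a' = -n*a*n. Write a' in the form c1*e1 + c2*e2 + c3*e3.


Reflection formula: a' = -n*a*n, with n = e1 (unit vector, n^2 = 1).
For reflection through hyperplane perp to e1:
The component along e1 flips sign, others stay.
a = (2, 6, -2)
a' = (-2, 6, -2)
a' = -2*e1 + 6*e2 - 2*e3


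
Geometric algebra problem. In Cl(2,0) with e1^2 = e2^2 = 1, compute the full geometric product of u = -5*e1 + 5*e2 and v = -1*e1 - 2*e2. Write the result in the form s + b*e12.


Expand: (-5*e1 + 5*e2)(-1*e1 - 2*e2)
= (-5)*(-1)*e1e1 + (-5)*(-2)*e1e2 + 5*(-1)*e2e1 + 5*(-2)*e2e2
Using e1^2 = e2^2 = 1, e2e1 = -e1e2:
Scalar part s = (-5)*(-1) + 5*(-2) = 5 + (-10) = -5
Bivector part b = (-5)*(-2) - 5*(-1) = 10 - (-5) = 15
uv = -5 + 15*e12


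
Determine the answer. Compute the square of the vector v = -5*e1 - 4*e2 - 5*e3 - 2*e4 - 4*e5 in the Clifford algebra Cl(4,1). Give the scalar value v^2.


v^2 = sum of c_i^2 * e_i^2
Positive signature terms (e_i^2 = +1): (-5)^2 + (-4)^2 + (-5)^2 + (-2)^2 = 70
Negative signature terms (e_j^2 = -1): (-4)^2 = 16
v^2 = 70 - 16 = 54


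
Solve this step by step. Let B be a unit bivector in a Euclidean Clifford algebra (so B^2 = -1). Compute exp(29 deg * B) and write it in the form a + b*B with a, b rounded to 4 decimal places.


For a unit bivector B with B^2 = -1, the exponential series gives
e^(theta*B) = cos(theta) + sin(theta)*B (the GA analogue of Euler's formula).
theta = 29 degrees = 0.506145 rad
cos(29 deg) = 0.8746
sin(29 deg) = 0.4848
exp(theta*B) = 0.8746 + 0.4848*B


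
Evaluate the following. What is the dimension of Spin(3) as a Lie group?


Spin(n) double-covers SO(n); both have Lie algebra so(n) of dimension n(n-1)/2.
n = 3
n(n-1) = 3 * 2 = 6
dim Spin(3) = 6/2 = 3


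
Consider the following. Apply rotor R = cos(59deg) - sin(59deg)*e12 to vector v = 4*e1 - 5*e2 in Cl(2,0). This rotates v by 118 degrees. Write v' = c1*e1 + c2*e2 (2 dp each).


Rotor R = cos(59deg) - sin(59deg)*e12
Rotation angle theta = 2 * 59 = 118 degrees
v' = R*v*~R rotates v by theta.
cos(118deg) = -0.4695, sin(118deg) = 0.8829
v'_1 = 4*cos(118deg) - (-5)*sin(118deg)
= 4*(-0.4695) - (-5)*0.8829
= 2.54
v'_2 = 4*sin(118deg) + (-5)*cos(118deg)
= 4*0.8829 + (-5)*(-0.4695)
= 5.88
v' = 2.54*e1 + 5.88*e2


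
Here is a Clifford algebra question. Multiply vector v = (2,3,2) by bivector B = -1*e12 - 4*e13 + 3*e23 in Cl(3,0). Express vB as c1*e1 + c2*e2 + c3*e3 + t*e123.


vB has grade-1 (vector) and grade-3 (trivector) parts: vB = (v _| B) + (v ^ B).
Vector part <vB>_1:
  e1: -v2*b12 - v3*b13 = -(3)*(-1) - (2)*(-4) = 11
  e2: v1*b12 - v3*b23 = (2)*(-1) - (2)*(3) = -8
  e3: v1*b13 + v2*b23 = (2)*(-4) + (3)*(3) = 1
Trivector part <vB>_3:
  e123: v1*b23 - v2*b13 + v3*b12 = (2)*(3) - (3)*(-4) + (2)*(-1) = 16
vB = 11*e1 - 8*e2 + 1*e3 + 16*e123


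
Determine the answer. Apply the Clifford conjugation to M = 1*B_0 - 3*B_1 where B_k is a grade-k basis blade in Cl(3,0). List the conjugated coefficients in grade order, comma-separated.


Clifford conjugate sign for grade k: (-1)^(k(k+1)/2)
Grade 0: (-1)^(0*1/2) = (-1)^0 = 1, coeff 1 -> 1
Grade 1: (-1)^(1*2/2) = (-1)^1 = -1, coeff -3 -> 3
Conjugated coefficients: 1, 3


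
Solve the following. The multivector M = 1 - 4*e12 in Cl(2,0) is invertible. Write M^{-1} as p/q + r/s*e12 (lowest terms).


M = 1 - 4*e12, where e12^2 = -1.
Since M commutes with its reverse ~M = a - b*e12, M * ~M = a^2 - b^2*e12^2 = a^2 + b^2.
So M^{-1} = ~M / (a^2 + b^2) = (a - b*e12)/(a^2 + b^2).
a^2 + b^2 = 1 + 16 = 17
Scalar part = 1/17 = 1/17
Bivector coeff = 4/17 = 4/17
M^{-1} = 1/17 + 4/17*e12


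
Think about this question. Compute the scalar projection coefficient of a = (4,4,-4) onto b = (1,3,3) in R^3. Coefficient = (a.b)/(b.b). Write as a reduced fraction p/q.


Projection coefficient = (a . b) / (b . b)
a . b = 4*1 + 4*3 + (-4)*3
= 4 + 12 + (-12) = 4
b . b = 1^2 + 3^2 + 3^2
= 1 + 9 + 9 = 19
Coefficient = 4/19
In lowest terms: 4/19


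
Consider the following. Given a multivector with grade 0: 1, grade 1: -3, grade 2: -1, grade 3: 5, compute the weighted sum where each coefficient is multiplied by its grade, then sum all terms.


Grade-weighted sum = sum of grade_k * coefficient_k
0*1 = 0
1*(-3) = -3
2*(-1) = -2
3*5 = 15
Total = 0 + (-3) + (-2) + 15 = 10


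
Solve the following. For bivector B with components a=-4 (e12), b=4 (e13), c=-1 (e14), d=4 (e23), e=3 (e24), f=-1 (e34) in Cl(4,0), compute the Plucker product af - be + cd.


Plucker relation: af - be + cd
a*f = (-4)*(-1) = 4
b*e = 4*3 = 12
c*d = (-1)*4 = -4
af - be + cd = 4 - 12 + (-4)
= -12


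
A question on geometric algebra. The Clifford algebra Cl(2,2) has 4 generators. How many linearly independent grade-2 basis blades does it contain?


Number of grade-k basis blades in Cl(p,q) with n = p + q is C(n, k).
n = 2 + 2 = 4
C(4, 2) = 4! / (2! * 2!)
= 24 / (2 * 2)
= 6


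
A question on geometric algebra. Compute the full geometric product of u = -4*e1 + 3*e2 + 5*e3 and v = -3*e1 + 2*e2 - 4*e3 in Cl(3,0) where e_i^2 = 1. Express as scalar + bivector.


In Cl(3,0): e_i^2 = 1, e_ie_j = -e_je_i for i != j.
Scalar part = u . v = (-4)*(-3) + 3*2 + 5*(-4)
= 12 + 6 + (-20) = -2
e12 coeff = (-4)*2 - 3*(-3) = -8 - (-9) = 1
e13 coeff = (-4)*(-4) - 5*(-3) = 16 - (-15) = 31
e23 coeff = 3*(-4) - 5*2 = -12 - 10 = -22
uv = -2 + 1*e12 + 31*e13 - 22*e23


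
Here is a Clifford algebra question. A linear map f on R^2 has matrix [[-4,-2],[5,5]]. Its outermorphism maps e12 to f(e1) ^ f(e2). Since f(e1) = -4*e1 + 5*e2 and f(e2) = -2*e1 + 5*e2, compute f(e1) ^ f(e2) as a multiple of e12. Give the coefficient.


The outermorphism of a linear map f sends e1^e2 to f(e1)^f(e2).
f(e1) = -4*e1 + 5*e2
f(e2) = -2*e1 + 5*e2
f(e1) ^ f(e2) = (-4*e1 + 5*e2) ^ (-2*e1 + 5*e2)
= (-4)*5*e12 + 5*(-2)*e21
= (-20 - (-10))*e12
= -10*e12
Coefficient = -10


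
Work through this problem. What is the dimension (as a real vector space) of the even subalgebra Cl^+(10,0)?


Even subalgebra dimension = 2^(n-1)
n = 10 + 0 = 10
2^(10 - 1) = 2^9 = 512
Verification: sum of C(10,k) for even k = 1 + 45 + 210 + 210 + 45 + 1 = 512
Result = 512


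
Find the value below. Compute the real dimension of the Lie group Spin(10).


Spin(n) double-covers SO(n); both have Lie algebra so(n) of dimension n(n-1)/2.
n = 10
n(n-1) = 10 * 9 = 90
dim Spin(10) = 90/2 = 45


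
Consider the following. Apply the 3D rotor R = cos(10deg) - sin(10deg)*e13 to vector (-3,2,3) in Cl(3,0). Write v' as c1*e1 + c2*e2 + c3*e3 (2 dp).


Rotor R = cos(10deg) - sin(10deg)*e13
Rotation angle theta = 2 * 10 = 20 degrees in the e13 plane (e1 -> e3).
The component perpendicular to the plane (e2) is invariant: v'_2 = v2 = 2.00
cos(20deg) = 0.9397, sin(20deg) = 0.3420
v'_1 = v1*cos(theta) - v3*sin(theta) = -3*0.9397 - 3*0.3420 = -3.85
v'_3 = v1*sin(theta) + v3*cos(theta) = -3*0.3420 + 3*0.9397 = 1.79
v' = -3.85*e1 + 2.00*e2 + 1.79*e3


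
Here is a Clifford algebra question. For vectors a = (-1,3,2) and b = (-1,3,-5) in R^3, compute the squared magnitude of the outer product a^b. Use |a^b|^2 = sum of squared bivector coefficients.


a wedge b = (a1*b2 - a2*b1)*e12 + (a1*b3 - a3*b1)*e13 + (a2*b3 - a3*b2)*e23
e12 coeff: (-1)*3 - 3*(-1) = -3 - (-3) = 0
e13 coeff: (-1)*(-5) - 2*(-1) = 5 - (-2) = 7
e23 coeff: 3*(-5) - 2*3 = -15 - 6 = -21
|a wedge b|^2 = 0^2 + 7^2 + (-21)^2
= 0 + 49 + 441
= 490


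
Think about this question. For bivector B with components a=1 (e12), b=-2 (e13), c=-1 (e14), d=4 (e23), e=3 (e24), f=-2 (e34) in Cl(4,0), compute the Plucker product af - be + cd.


Plucker relation: af - be + cd
a*f = 1*(-2) = -2
b*e = (-2)*3 = -6
c*d = (-1)*4 = -4
af - be + cd = -2 - (-6) + (-4)
= 0


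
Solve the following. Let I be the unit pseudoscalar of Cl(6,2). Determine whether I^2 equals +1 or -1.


The pseudoscalar I = e1...e_n (product of all n generators) of Cl(p,q) satisfies I^2 = (-1)^(q + n(n-1)/2).
p = 6, q = 2, n = p + q = 8
n(n-1)/2 = 8 * 7 / 2 = 28
Exponent = q + n(n-1)/2 = 2 + 28 = 30
I^2 = (-1)^30 = +1


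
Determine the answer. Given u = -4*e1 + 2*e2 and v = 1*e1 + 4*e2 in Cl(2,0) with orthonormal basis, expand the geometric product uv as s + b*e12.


Expand: (-4*e1 + 2*e2)(1*e1 + 4*e2)
= (-4)*1*e1e1 + (-4)*4*e1e2 + 2*1*e2e1 + 2*4*e2e2
Using e1^2 = e2^2 = 1, e2e1 = -e1e2:
Scalar part s = (-4)*1 + 2*4 = -4 + 8 = 4
Bivector part b = (-4)*4 - 2*1 = -16 - 2 = -18
uv = 4 - 18*e12


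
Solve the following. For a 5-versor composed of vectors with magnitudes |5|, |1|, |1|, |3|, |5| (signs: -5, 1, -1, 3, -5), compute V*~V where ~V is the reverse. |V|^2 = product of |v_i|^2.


Each vector v_i has |v_i|^2 = s_i^2
Squared scales: (-5)^2 = 25, 1^2 = 1, (-1)^2 = 1, 3^2 = 9, (-5)^2 = 25
|V|^2 = 25 * 1 * 1 * 9 * 25
= 5625


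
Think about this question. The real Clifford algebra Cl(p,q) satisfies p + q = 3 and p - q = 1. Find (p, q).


We need p + q = 3 and p - q = 1.
Adding: 2p = 3 + 1 = 4, so p = 2.
Then q = 3 - 2 = 1.
(p, q) = (2, 1)


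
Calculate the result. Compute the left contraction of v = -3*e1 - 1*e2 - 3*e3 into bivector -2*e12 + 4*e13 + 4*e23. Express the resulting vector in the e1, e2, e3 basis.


Left contraction v _| B = <vB>_1 (grade-1 part of the geometric product vB).
Using e1_|e12 = e2, e2_|e12 = -e1, e1_|e13 = e3, e3_|e13 = -e1, e2_|e23 = e3, e3_|e23 = -e2:
e1 coeff: -v2*b12 - v3*b13 = -(-1)*(-2) - (-3)*(4) = 10
e2 coeff: v1*b12 - v3*b23 = (-3)*(-2) - (-3)*(4) = 18
e3 coeff: v1*b13 + v2*b23 = (-3)*(4) + (-1)*(4) = -16
v _| B = 10*e1 + 18*e2 - 16*e3


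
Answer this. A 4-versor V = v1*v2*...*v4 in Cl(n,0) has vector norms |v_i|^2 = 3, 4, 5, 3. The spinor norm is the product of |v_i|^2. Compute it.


Spinor norm N(V) = |v1|^2 * |v2|^2 * ... * |v4|^2
= 3 * 4 * 5 * 3
Running product: 3, 12, 60, 180
N(V) = 180


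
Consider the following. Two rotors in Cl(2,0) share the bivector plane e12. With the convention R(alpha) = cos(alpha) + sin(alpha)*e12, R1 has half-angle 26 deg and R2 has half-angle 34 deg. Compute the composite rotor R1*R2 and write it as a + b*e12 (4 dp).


Same-plane rotors commute and their half-angles add:
R1*R2 = cos(a1 + a2) + sin(a1 + a2)*e12.
a1 + a2 = 26 + 34 = 60 deg
cos(60 deg) = 0.5000
sin(60 deg) = 0.8660
R1*R2 = 0.5000 + 0.8660*e12


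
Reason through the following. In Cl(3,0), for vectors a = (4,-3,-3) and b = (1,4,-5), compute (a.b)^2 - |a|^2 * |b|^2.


a . b = 4*1 + (-3)*4 + (-3)*(-5)
= 4 + (-12) + 15 = 7
|a|^2 = 4^2 + (-3)^2 + (-3)^2 = 34
|b|^2 = 1^2 + 4^2 + (-5)^2 = 42
(a.b)^2 = 7^2 = 49
|a|^2 * |b|^2 = 34 * 42 = 1428
Result = 49 - 1428 = -1379


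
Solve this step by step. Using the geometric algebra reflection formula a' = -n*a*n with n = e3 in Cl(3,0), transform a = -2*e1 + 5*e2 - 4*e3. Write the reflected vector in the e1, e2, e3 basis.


Reflection formula: a' = -n*a*n, with n = e3 (unit vector, n^2 = 1).
For reflection through hyperplane perp to e3:
The component along e3 flips sign, others stay.
a = (-2, 5, -4)
a' = (-2, 5, 4)
a' = -2*e1 + 5*e2 + 4*e3


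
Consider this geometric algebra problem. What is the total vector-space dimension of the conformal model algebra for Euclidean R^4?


The conformal model of R^4 uses Cl(5,1): the 4 Euclidean generators plus two extra orthogonal generators e+ (e+^2 = +1) and e- (e-^2 = -1), from which the null vectors e0, einf are built.
Number of generators m = 4 + 2 = 6.
dim Cl(p,q) = 2^m = 2^6 = 64


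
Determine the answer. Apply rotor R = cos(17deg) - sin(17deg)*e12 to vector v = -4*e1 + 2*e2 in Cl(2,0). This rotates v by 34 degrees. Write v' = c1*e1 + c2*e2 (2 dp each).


Rotor R = cos(17deg) - sin(17deg)*e12
Rotation angle theta = 2 * 17 = 34 degrees
v' = R*v*~R rotates v by theta.
cos(34deg) = 0.8290, sin(34deg) = 0.5592
v'_1 = -4*cos(34deg) - 2*sin(34deg)
= -4*0.8290 - 2*0.5592
= -4.43
v'_2 = -4*sin(34deg) + 2*cos(34deg)
= -4*0.5592 + 2*0.8290
= -0.58
v' = -4.43*e1 - 0.58*e2


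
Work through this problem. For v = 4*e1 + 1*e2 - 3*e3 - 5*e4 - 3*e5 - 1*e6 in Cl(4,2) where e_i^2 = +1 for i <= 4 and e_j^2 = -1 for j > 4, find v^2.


v^2 = sum of c_i^2 * e_i^2
Positive signature terms (e_i^2 = +1): 4^2 + 1^2 + (-3)^2 + (-5)^2 = 51
Negative signature terms (e_j^2 = -1): (-3)^2 + (-1)^2 = 10
v^2 = 51 - 10 = 41
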